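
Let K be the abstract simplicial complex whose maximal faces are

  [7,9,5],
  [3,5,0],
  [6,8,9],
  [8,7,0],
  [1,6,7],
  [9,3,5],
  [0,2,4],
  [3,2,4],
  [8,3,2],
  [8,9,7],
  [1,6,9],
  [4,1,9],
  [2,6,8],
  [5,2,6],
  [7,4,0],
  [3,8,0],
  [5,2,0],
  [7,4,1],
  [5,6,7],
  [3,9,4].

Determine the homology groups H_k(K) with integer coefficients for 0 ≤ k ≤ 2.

H_0 = Z,  H_1 = Z ⊕ Z/2,  H_2 = 0.

Take the total order 0 < 1 < 2 < 3 < 4 < 5 < 6 < 7 < 8 < 9 on the vertex set. Then K (dimension 2) consists of the simplices:

  0-simplices (10): [0], [1], [2], [3], [4], [5], [6], [7], [8], [9]
  1-simplices (30): (30 of them)
  2-simplices (20): (20 of them)

Hence C_0 ≅ Z^10, C_1 ≅ Z^30, C_2 ≅ Z^20.

Boundary ∂_1: C_1 → C_0 sends each edge [p,q] (with p < q) to q − p. For instance
  ∂[8,9] = [9] − [8].
As a 10×30 matrix over Z this has rank 9, with invariant factors (1,1,1,1,1,1,1,1,1).

The boundary map ∂_2: C_2 → C_1 acts by ∂[p,q,r] = [q,r] − [p,r] + [p,q]. For instance
  ∂[2,5,6] = [5,6] − [2,6] + [2,5],
  ∂[3,4,9] = [4,9] − [3,9] + [3,4].
This gives a 30×20 integer matrix of rank 20; reducing to Smith normal form yields diagonal entries (1,1,1,1,1,1,1,1,1,1,1,1,1,1,1,1,1,1,1,2).

Now H_k = ker ∂_k / im ∂_{k+1}, so:

  H_0: rank C_0 − rank ∂_1 = 10 − 9 = 1, and the invariant factors of ∂_1 are all 1, so H_0 ≅ Z.
  H_1: rank ker ∂_1 − rank ∂_2 = (30 − 9) − 20 = 1, and ∂_2 has invariant factor 2 > 1, so H_1 ≅ Z ⊕ Z/2.
  H_2: rank ker ∂_2 − rank ∂_3 = (20 − 20) − 0 = 0, and there is no ∂_3, so H_2 ≅ 0.

(K is a triangulation of the Klein bottle.)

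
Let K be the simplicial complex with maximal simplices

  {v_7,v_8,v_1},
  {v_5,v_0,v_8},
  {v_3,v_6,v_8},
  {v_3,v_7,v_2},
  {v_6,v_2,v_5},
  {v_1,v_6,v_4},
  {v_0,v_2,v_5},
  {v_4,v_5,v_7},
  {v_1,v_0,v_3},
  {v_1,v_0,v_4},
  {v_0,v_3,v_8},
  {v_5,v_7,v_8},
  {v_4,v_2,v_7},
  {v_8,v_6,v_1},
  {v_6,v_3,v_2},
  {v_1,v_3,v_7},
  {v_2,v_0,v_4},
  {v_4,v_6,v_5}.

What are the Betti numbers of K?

b_0 = 1, b_1 = 1, b_2 = 0.

Order the vertices as v_0 < v_1 < v_2 < v_3 < v_4 < v_5 < v_6 < v_7 < v_8. Listing each simplex with vertices in this order, K has dimension 2 with simplices:

  0-simplices (9): [v_0], [v_1], [v_2], [v_3], [v_4], [v_5], [v_6], [v_7], [v_8]
  1-simplices (27): (27 of them)
  2-simplices (18): (18 of them)

Hence C_0 ≅ Z^9, C_1 ≅ Z^27, C_2 ≅ Z^18.

Boundary ∂_1: C_1 → C_0 sends each edge [p,q] (with p < q) to q − p. For instance
  ∂[v_1,v_4] = [v_4] − [v_1].
The resulting 9×27 matrix has rank 8, and its Smith normal form has invariant factors (1,1,1,1,1,1,1,1).

The boundary map ∂_2: C_2 → C_1 maps a triangle to the signed sum of its edges. For instance
  ∂[v_0,v_5,v_8] = [v_5,v_8] − [v_0,v_8] + [v_0,v_5],
  ∂[v_4,v_5,v_7] = [v_5,v_7] − [v_4,v_7] + [v_4,v_5].
The 27×18 boundary matrix has rank 18 and Smith normal form diag(1,1,1,1,1,1,1,1,1,1,1,1,1,1,1,1,1,2).

Computing H_k = (kernel of ∂_k) / (image of ∂_{k+1}):

  H_0: rank C_0 − rank ∂_1 = 9 − 8 = 1, and the invariant factors of ∂_1 are all 1, so H_0 ≅ Z.
  H_1: rank ker ∂_1 − rank ∂_2 = (27 − 8) − 18 = 1, and ∂_2 has invariant factor 2 > 1, so H_1 ≅ Z ⊕ Z_2.
  H_2: rank ker ∂_2 − rank ∂_3 = (18 − 18) − 0 = 0, and there is no ∂_3, so H_2 ≅ 0.

As a check, the Euler characteristic is 9 − 27 + 18 = 0, which agrees with 1 − 1 + 0 = 0.

Hence the Betti numbers are b_0 = 1, b_1 = 1, b_2 = 0.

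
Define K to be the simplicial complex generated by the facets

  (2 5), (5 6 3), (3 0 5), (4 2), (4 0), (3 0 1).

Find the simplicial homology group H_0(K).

H_0 = Z.

We work with the vertex ordering 0 < 1 < 2 < 3 < 4 < 5 < 6. The simplices of K, each written with vertices in increasing order, are:

  0-simplices (7): [0], [1], [2], [3], [4], [5], [6]
  1-simplices (10): [0,1], [0,3], [0,4], [0,5], [1,3], [2,4], [2,5], [3,5], [3,6], [5,6]
  2-simplices (3): [0,1,3], [0,3,5], [3,5,6]

so the chain groups are C_0 ≅ Z^7, C_1 ≅ Z^10, C_2 ≅ Z^3.

Boundary ∂_1: C_1 → C_0 is given by ∂[p,q] = [q] − [p].
This gives a 7×10 integer matrix of rank 6; reducing to Smith normal form yields diagonal entries (1,1,1,1,1,1).

∂_2: C_2 → C_1 maps a triangle to the signed sum of its edges. For instance
  ∂[0,3,5] = [3,5] − [0,5] + [0,3],
  ∂[0,1,3] = [1,3] − [0,3] + [0,1].
As a 10×3 matrix over Z this has rank 3, with invariant factors (1,1,1).

Reading off H_k = ker ∂_k / im ∂_{k+1}:

  H_0: rank C_0 − rank ∂_1 = 7 − 6 = 1, and the invariant factors of ∂_1 are all 1, so H_0 ≅ Z.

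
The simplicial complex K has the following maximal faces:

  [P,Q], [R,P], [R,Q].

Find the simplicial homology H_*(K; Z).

We work with the vertex ordering P < Q < R. The simplices of K, each written with vertices in increasing order, are:

  0-simplices (3): P, Q, R
  1-simplices (3): PQ, PR, QR

Hence C_0 ≅ Z^3, C_1 ≅ Z^3.

∂_1: C_1 → C_0 is given by ∂[p,q] = [q] − [p]. For instance
  ∂QR = R − Q.
The resulting 3×3 matrix has rank 2, and its Smith normal form has invariant factors (1,1).

From H_k ≅ ker(∂_k) / im(∂_{k+1}) we obtain:

  H_0: rank C_0 − rank ∂_1 = 3 − 2 = 1, and the invariant factors of ∂_1 are all 1, so H_0 ≅ Z.
  H_1: rank ker ∂_1 − rank ∂_2 = (3 − 2) − 0 = 1, and there is no ∂_2, so H_1 ≅ Z.

As a check, the Euler characteristic is 3 − 3 = 0, which agrees with 1 − 1 = 0.

H_0 ≅ Z,  H_1 ≅ Z.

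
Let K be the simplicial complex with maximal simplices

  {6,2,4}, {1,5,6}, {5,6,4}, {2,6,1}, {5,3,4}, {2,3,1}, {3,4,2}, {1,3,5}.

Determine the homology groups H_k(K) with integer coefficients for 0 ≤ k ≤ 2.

H_0 = Z,  H_1 = 0,  H_2 = Z.

We work with the vertex ordering 1 < 2 < 3 < 4 < 5 < 6. The simplices of K, each written with vertices in increasing order, are:

  0-simplices (6): [1], [2], [3], [4], [5], [6]
  1-simplices (12): [1,2], [1,3], [1,5], [1,6], [2,3], [2,4], [2,6], [3,4], [3,5], [4,5], [4,6], [5,6]
  2-simplices (8): [1,2,3], [1,2,6], [1,3,5], [1,5,6], [2,3,4], [2,4,6], [3,4,5], [4,5,6]

Hence C_0 ≅ Z^6, C_1 ≅ Z^12, C_2 ≅ Z^8.

Boundary ∂_1: C_1 → C_0 is given by ∂[p,q] = [q] − [p]. For instance
  ∂[2,4] = [4] − [2].
The resulting 6×12 matrix has rank 5, and its Smith normal form has invariant factors (1,1,1,1,1).

The boundary map ∂_2: C_2 → C_1 maps a triangle to the signed sum of its edges. For instance
  ∂[4,5,6] = [5,6] − [4,6] + [4,5],
  ∂[1,2,3] = [2,3] − [1,3] + [1,2].
The resulting 12×8 matrix has rank 7, and its Smith normal form has invariant factors (1,1,1,1,1,1,1).

From H_k ≅ ker(∂_k) / im(∂_{k+1}) we obtain:

  H_0: rank C_0 − rank ∂_1 = 6 − 5 = 1, and the invariant factors of ∂_1 are all 1, so H_0 = Z.
  H_1: rank ker ∂_1 − rank ∂_2 = (12 − 5) − 7 = 0, and the invariant factors of ∂_2 are all 1, so H_1 = 0.
  H_2: rank ker ∂_2 − rank ∂_3 = (8 − 7) − 0 = 1, and there is no ∂_3, so H_2 = Z.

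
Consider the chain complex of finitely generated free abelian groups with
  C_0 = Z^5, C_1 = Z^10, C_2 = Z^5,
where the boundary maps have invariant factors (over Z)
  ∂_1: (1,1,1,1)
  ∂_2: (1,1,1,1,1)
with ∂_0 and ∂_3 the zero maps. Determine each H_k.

H_0 = Z,  H_1 = Z,  H_2 = 0.

H_0: b_0 = 5 − 0 − 4 = 1; torsion from ∂_1 factors > 1: none. So H_0 = Z.
H_1: b_1 = 10 − 4 − 5 = 1; torsion from ∂_2 factors > 1: none. So H_1 = Z.
H_2: b_2 = 5 − 5 − 0 = 0; torsion from ∂_3 factors > 1: none. So H_2 = 0.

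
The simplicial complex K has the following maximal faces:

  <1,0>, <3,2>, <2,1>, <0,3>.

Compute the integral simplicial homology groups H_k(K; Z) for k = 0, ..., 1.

Fix the vertex order 0 < 1 < 2 < 3 and write every simplex with vertices in increasing order. Then dim K = 1 and the simplices of K are:

  0-simplices (4): [0], [1], [2], [3]
  1-simplices (4): [0,1], [0,3], [1,2], [2,3]

so the chain groups are C_0 ≅ Z^4, C_1 ≅ Z^4.

∂_1: C_1 → C_0 sends each edge [p,q] (with p < q) to q − p.
The 4×4 boundary matrix has rank 3 and Smith normal form diag(1,1,1).

Reading off H_k = ker ∂_k / im ∂_{k+1}:

  H_0: rank C_0 − rank ∂_1 = 4 − 3 = 1, and the invariant factors of ∂_1 are all 1, so H_0 ≅ Z.
  H_1: rank ker ∂_1 − rank ∂_2 = (4 − 3) − 0 = 1, and there is no ∂_2, so H_1 ≅ Z.

As a check, the Euler characteristic is 4 − 4 = 0, which agrees with 1 − 1 = 0.

H_0 = Z,  H_1 = Z.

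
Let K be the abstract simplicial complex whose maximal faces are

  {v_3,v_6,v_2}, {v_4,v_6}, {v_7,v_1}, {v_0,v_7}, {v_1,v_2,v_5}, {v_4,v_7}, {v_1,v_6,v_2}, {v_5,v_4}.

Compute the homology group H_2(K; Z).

H_2 = 0.

K has 8 vertices, 12 edges, 3 triangles.
rank ∂_2 = 3, rank ∂_3 = 0 ⇒ b_2 = 3 − 3 − 0 = 0. So H_2 = 0.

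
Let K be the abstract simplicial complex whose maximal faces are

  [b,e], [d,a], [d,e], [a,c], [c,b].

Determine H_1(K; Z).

H_1 = Z.

Order the vertices as a < b < c < d < e. Listing each simplex with vertices in this order, K has dimension 1 with simplices:

  0-simplices (5): a, b, c, d, e
  1-simplices (5): ac, ad, bc, be, de

giving chain groups C_0 ≅ Z^5, C_1 ≅ Z^5.

∂_1: C_1 → C_0 maps an edge to its endpoints' difference, ∂[p,q] = q − p. For instance
  ∂ac = c − a.
The 5×5 boundary matrix has rank 4 and Smith normal form diag(1,1,1,1).

Computing H_k = (kernel of ∂_k) / (image of ∂_{k+1}):

  H_1: rank ker ∂_1 − rank ∂_2 = (5 − 4) − 0 = 1, and there is no ∂_2, so H_1 = Z.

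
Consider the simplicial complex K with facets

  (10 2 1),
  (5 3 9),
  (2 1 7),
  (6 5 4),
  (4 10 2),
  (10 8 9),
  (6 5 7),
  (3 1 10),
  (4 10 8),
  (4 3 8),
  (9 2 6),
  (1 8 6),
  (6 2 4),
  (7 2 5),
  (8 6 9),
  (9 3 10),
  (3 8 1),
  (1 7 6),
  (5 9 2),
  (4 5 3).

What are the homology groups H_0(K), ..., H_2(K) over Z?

We work with the vertex ordering 1 < 2 < 3 < 4 < 5 < 6 < 7 < 8 < 9 < 10. The simplices of K, each written with vertices in increasing order, are:

  0-simplices (10): [1], [2], [3], [4], [5], [6], [7], [8], [9], [10]
  1-simplices (30): (30 of them)
  2-simplices (20): (20 of them)

giving chain groups C_0 ≅ Z^10, C_1 ≅ Z^30, C_2 ≅ Z^20.

∂_1: C_1 → C_0 maps an edge to its endpoints' difference, ∂[p,q] = q − p. For instance
  ∂[9,10] = [10] − [9].
The resulting 10×30 matrix has rank 9, and its Smith normal form has invariant factors (1,1,1,1,1,1,1,1,1).

Boundary ∂_2: C_2 → C_1 acts by ∂[p,q,r] = [q,r] − [p,r] + [p,q]. For instance
  ∂[1,2,7] = [2,7] − [1,7] + [1,2],
  ∂[6,8,9] = [8,9] − [6,9] + [6,8].
The 30×20 boundary matrix has rank 20 and Smith normal form diag(1,1,1,1,1,1,1,1,1,1,1,1,1,1,1,1,1,1,1,2).

Now H_k = ker ∂_k / im ∂_{k+1}, so:

  H_0: rank C_0 − rank ∂_1 = 10 − 9 = 1, and the invariant factors of ∂_1 are all 1, so H_0 = Z.
  H_1: rank ker ∂_1 − rank ∂_2 = (30 − 9) − 20 = 1, and ∂_2 has invariant factor 2 > 1, so H_1 = Z × Z/2.
  H_2: rank ker ∂_2 − rank ∂_3 = (20 − 20) − 0 = 0, and there is no ∂_3, so H_2 = 0.

H_0 ≅ Z,  H_1 ≅ Z × Z/2,  H_2 = 0.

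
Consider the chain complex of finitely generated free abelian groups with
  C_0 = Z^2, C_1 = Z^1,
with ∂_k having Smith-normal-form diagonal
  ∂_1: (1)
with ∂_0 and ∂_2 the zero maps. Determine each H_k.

H_0 ≅ Z,  H_1 = 0.

H_0: b_0 = 2 − 0 − 1 = 1; torsion from ∂_1 factors > 1: none. So H_0 ≅ Z.
H_1: b_1 = 1 − 1 − 0 = 0; torsion from ∂_2 factors > 1: none. So H_1 ≅ 0.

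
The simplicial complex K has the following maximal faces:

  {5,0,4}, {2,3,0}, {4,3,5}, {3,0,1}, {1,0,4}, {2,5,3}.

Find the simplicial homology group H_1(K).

H_1 = Z.

Order the vertices as 0 < 1 < 2 < 3 < 4 < 5. Listing each simplex with vertices in this order, K has dimension 2 with simplices:

  0-simplices (6): [0], [1], [2], [3], [4], [5]
  1-simplices (12): [0,1], [0,2], [0,3], [0,4], [0,5], [1,3], [1,4], [2,3], [2,5], [3,4], [3,5], [4,5]
  2-simplices (6): [0,1,3], [0,1,4], [0,2,3], [0,4,5], [2,3,5], [3,4,5]

giving chain groups C_0 ≅ Z^6, C_1 ≅ Z^12, C_2 ≅ Z^6.

∂_1: C_1 → C_0 sends each edge [p,q] (with p < q) to q − p. For instance
  ∂[0,4] = [4] − [0].
This gives a 6×12 integer matrix of rank 5; reducing to Smith normal form yields diagonal entries (1,1,1,1,1).

∂_2: C_2 → C_1 maps a triangle to the signed sum of its edges. For instance
  ∂[0,1,4] = [1,4] − [0,4] + [0,1],
  ∂[0,1,3] = [1,3] − [0,3] + [0,1].
This gives a 12×6 integer matrix of rank 6; reducing to Smith normal form yields diagonal entries (1,1,1,1,1,1).

Computing H_k = (kernel of ∂_k) / (image of ∂_{k+1}):

  H_1: rank ker ∂_1 − rank ∂_2 = (12 − 5) − 6 = 1, and the invariant factors of ∂_2 are all 1, so H_1 = Z.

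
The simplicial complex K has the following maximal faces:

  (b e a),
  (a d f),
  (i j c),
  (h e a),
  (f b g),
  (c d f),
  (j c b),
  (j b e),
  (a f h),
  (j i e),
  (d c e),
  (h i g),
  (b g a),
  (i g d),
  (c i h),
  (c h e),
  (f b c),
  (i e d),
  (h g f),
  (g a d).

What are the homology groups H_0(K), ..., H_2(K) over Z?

H_0 ≅ Z,  H_1 ≅ Z ⊕ Z/2,  H_2 = 0.

We work with the vertex ordering a < b < c < d < e < f < g < h < i < j. The simplices of K, each written with vertices in increasing order, are:

  0-simplices (10): a, b, c, d, e, f, g, h, i, j
  1-simplices (30): ab, ad, ae, af, ag, ah, bc, be, bf, bg, bj, cd, ce, cf, ch, ci, cj, de, df, dg, di, eh, ei, ej, fg, fh, gh, gi, hi, ij
  2-simplices (20): abe, abg, adf, adg, aeh, afh, bcf, bcj, bej, bfg, cde, cdf, ceh, chi, cij, dei, dgi, eij, fgh, ghi

giving chain groups C_0 ≅ Z^10, C_1 ≅ Z^30, C_2 ≅ Z^20.

Boundary ∂_1: C_1 → C_0 maps an edge to its endpoints' difference, ∂[p,q] = q − p.
This gives a 10×30 integer matrix of rank 9; reducing to Smith normal form yields diagonal entries (1,1,1,1,1,1,1,1,1).

The boundary map ∂_2: C_2 → C_1 sends each 2-simplex [p,q,r] to [q,r] − [p,r] + [p,q]. For instance
  ∂afh = fh − ah + af,
  ∂fgh = gh − fh + fg.
This gives a 30×20 integer matrix of rank 20; reducing to Smith normal form yields diagonal entries (1,1,1,1,1,1,1,1,1,1,1,1,1,1,1,1,1,1,1,2).

Reading off H_k = ker ∂_k / im ∂_{k+1}:

  H_0: rank C_0 − rank ∂_1 = 10 − 9 = 1, and the invariant factors of ∂_1 are all 1, so H_0 = Z.
  H_1: rank ker ∂_1 − rank ∂_2 = (30 − 9) − 20 = 1, and ∂_2 has invariant factor 2 > 1, so H_1 = Z ⊕ Z/2.
  H_2: rank ker ∂_2 − rank ∂_3 = (20 − 20) − 0 = 0, and there is no ∂_3, so H_2 = 0.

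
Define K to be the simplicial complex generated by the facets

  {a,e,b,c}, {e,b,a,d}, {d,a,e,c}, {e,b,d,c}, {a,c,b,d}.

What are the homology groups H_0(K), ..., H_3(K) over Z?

Fix the vertex order a < b < c < d < e and write every simplex with vertices in increasing order. Then dim K = 3 and the simplices of K are:

  0-simplices (5): a, b, c, d, e
  1-simplices (10): ab, ac, ad, ae, bc, bd, be, cd, ce, de
  2-simplices (10): abc, abd, abe, acd, ace, ade, bcd, bce, bde, cde
  3-simplices (5): abcd, abce, abde, acde, bcde

so the chain groups are C_0 ≅ Z^5, C_1 ≅ Z^10, C_2 ≅ Z^10, C_3 ≅ Z^5.

∂_1: C_1 → C_0 is given by ∂[p,q] = [q] − [p].
As a 5×10 matrix over Z this has rank 4, with invariant factors (1,1,1,1).

Boundary ∂_2: C_2 → C_1 maps a triangle to the signed sum of its edges. For instance
  ∂acd = cd − ad + ac,
  ∂ade = de − ae + ad.
This gives a 10×10 integer matrix of rank 6; reducing to Smith normal form yields diagonal entries (1,1,1,1,1,1).

∂_3: C_3 → C_2 sends each 3-simplex σ to the alternating sum Σ_i (−1)^i (σ with its i-th vertex removed). For instance
  ∂abde = bde − ade + abe − abd,
  ∂abcd = bcd − acd + abd − abc.
The resulting 10×5 matrix has rank 4, and its Smith normal form has invariant factors (1,1,1,1).

Computing H_k = (kernel of ∂_k) / (image of ∂_{k+1}):

  H_0: rank C_0 − rank ∂_1 = 5 − 4 = 1, and the invariant factors of ∂_1 are all 1, so H_0 = Z.
  H_1: rank ker ∂_1 − rank ∂_2 = (10 − 4) − 6 = 0, and the invariant factors of ∂_2 are all 1, so H_1 = 0.
  H_2: rank ker ∂_2 − rank ∂_3 = (10 − 6) − 4 = 0, and the invariant factors of ∂_3 are all 1, so H_2 = 0.
  H_3: rank ker ∂_3 − rank ∂_4 = (5 − 4) − 0 = 1, and there is no ∂_4, so H_3 = Z.

H_0 = Z,  H_1 = 0,  H_2 = 0,  H_3 = Z.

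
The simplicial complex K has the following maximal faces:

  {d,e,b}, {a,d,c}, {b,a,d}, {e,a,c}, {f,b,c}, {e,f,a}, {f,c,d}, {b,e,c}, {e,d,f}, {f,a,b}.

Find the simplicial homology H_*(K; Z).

H_0 = Z,  H_1 = Z/2,  H_2 = 0.

Order the vertices as a < b < c < d < e < f. Listing each simplex with vertices in this order, K has dimension 2 with simplices:

  0-simplices (6): a, b, c, d, e, f
  1-simplices (15): ab, ac, ad, ae, af, bc, bd, be, bf, cd, ce, cf, de, df, ef
  2-simplices (10): abd, abf, acd, ace, aef, bce, bcf, bde, cdf, def

Hence C_0 ≅ Z^6, C_1 ≅ Z^15, C_2 ≅ Z^10.

The boundary map ∂_1: C_1 → C_0 maps an edge to its endpoints' difference, ∂[p,q] = q − p. For instance
  ∂df = f − d.
The 6×15 boundary matrix has rank 5 and Smith normal form diag(1,1,1,1,1).

∂_2: C_2 → C_1 sends each 2-simplex [p,q,r] to [q,r] − [p,r] + [p,q]. For instance
  ∂bcf = cf − bf + bc,
  ∂abd = bd − ad + ab.
The resulting 15×10 matrix has rank 10, and its Smith normal form has invariant factors (1,1,1,1,1,1,1,1,1,2).

Computing H_k = (kernel of ∂_k) / (image of ∂_{k+1}):

  H_0: rank C_0 − rank ∂_1 = 6 − 5 = 1, and the invariant factors of ∂_1 are all 1, so H_0 = Z.
  H_1: rank ker ∂_1 − rank ∂_2 = (15 − 5) − 10 = 0, and ∂_2 has invariant factor 2 > 1, so H_1 = Z/2.
  H_2: rank ker ∂_2 − rank ∂_3 = (10 − 10) − 0 = 0, and there is no ∂_3, so H_2 = 0.

(K is a triangulation of the real projective plane RP^2.)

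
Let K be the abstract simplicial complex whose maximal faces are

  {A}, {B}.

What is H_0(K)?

H_0 = Z^2.

We work with the vertex ordering A < B. The simplices of K, each written with vertices in increasing order, are:

  0-simplices (2): A, B

giving chain groups C_0 ≅ Z^2.

Computing H_k = (kernel of ∂_k) / (image of ∂_{k+1}):

  H_0: rank C_0 − rank ∂_1 = 2 − 0 = 2, and there is no ∂_1, so H_0 = Z^2.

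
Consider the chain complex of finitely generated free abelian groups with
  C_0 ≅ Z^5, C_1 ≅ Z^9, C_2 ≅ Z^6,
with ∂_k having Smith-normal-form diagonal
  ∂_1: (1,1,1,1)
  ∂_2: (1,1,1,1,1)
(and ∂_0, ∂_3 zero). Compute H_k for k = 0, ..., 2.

H_0 = Z,  H_1 = 0,  H_2 = Z.

H_0: b_0 = 5 − 0 − 4 = 1; torsion from ∂_1 factors > 1: none. So H_0 = Z.
H_1: b_1 = 9 − 4 − 5 = 0; torsion from ∂_2 factors > 1: none. So H_1 = 0.
H_2: b_2 = 6 − 5 − 0 = 1; torsion from ∂_3 factors > 1: none. So H_2 = Z.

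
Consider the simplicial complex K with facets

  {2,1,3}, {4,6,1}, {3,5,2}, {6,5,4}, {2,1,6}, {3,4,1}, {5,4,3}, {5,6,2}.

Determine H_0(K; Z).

H_0 = Z.

We work with the vertex ordering 1 < 2 < 3 < 4 < 5 < 6. The simplices of K, each written with vertices in increasing order, are:

  0-simplices (6): [1], [2], [3], [4], [5], [6]
  1-simplices (12): [1,2], [1,3], [1,4], [1,6], [2,3], [2,5], [2,6], [3,4], [3,5], [4,5], [4,6], [5,6]
  2-simplices (8): [1,2,3], [1,2,6], [1,3,4], [1,4,6], [2,3,5], [2,5,6], [3,4,5], [4,5,6]

giving chain groups C_0 ≅ Z^6, C_1 ≅ Z^12, C_2 ≅ Z^8.

The boundary map ∂_1: C_1 → C_0 is given by ∂[p,q] = [q] − [p]. For instance
  ∂[1,4] = [4] − [1].
As a 6×12 matrix over Z this has rank 5, with invariant factors (1,1,1,1,1).

∂_2: C_2 → C_1 maps a triangle to the signed sum of its edges. For instance
  ∂[2,5,6] = [5,6] − [2,6] + [2,5],
  ∂[2,3,5] = [3,5] − [2,5] + [2,3].
The 12×8 boundary matrix has rank 7 and Smith normal form diag(1,1,1,1,1,1,1).

Computing H_k = (kernel of ∂_k) / (image of ∂_{k+1}):

  H_0: rank C_0 − rank ∂_1 = 6 − 5 = 1, and the invariant factors of ∂_1 are all 1, so H_0 ≅ Z.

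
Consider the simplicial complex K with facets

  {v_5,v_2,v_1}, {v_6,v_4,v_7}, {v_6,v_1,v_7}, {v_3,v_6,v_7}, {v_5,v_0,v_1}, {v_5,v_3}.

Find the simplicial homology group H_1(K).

Fix the vertex order v_0 < v_1 < v_2 < v_3 < v_4 < v_5 < v_6 < v_7 and write every simplex with vertices in increasing order. Then dim K = 2 and the simplices of K are:

  0-simplices (8): [v_0], [v_1], [v_2], [v_3], [v_4], [v_5], [v_6], [v_7]
  1-simplices (13): [v_0,v_1], [v_0,v_5], [v_1,v_2], [v_1,v_5], [v_1,v_6], [v_1,v_7], [v_2,v_5], [v_3,v_5], [v_3,v_6], [v_3,v_7], [v_4,v_6], [v_4,v_7], [v_6,v_7]
  2-simplices (5): [v_0,v_1,v_5], [v_1,v_2,v_5], [v_1,v_6,v_7], [v_3,v_6,v_7], [v_4,v_6,v_7]

so the chain groups are C_0 ≅ Z^8, C_1 ≅ Z^13, C_2 ≅ Z^5.

The boundary map ∂_1: C_1 → C_0 sends each edge [p,q] (with p < q) to q − p.
As a 8×13 matrix over Z this has rank 7, with invariant factors (1,1,1,1,1,1,1).

The boundary map ∂_2: C_2 → C_1 acts by ∂[p,q,r] = [q,r] − [p,r] + [p,q]. For instance
  ∂[v_1,v_6,v_7] = [v_6,v_7] − [v_1,v_7] + [v_1,v_6],
  ∂[v_1,v_2,v_5] = [v_2,v_5] − [v_1,v_5] + [v_1,v_2].
The resulting 13×5 matrix has rank 5, and its Smith normal form has invariant factors (1,1,1,1,1).

Now H_k = ker ∂_k / im ∂_{k+1}, so:

  H_1: rank ker ∂_1 − rank ∂_2 = (13 − 7) − 5 = 1, and the invariant factors of ∂_2 are all 1, so H_1 = Z.

H_1 ≅ Z.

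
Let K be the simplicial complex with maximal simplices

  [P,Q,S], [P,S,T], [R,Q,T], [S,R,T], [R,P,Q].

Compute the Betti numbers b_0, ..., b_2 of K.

We work with the vertex ordering P < Q < R < S < T. The simplices of K, each written with vertices in increasing order, are:

  0-simplices (5): P, Q, R, S, T
  1-simplices (10): PQ, PR, PS, PT, QR, QS, QT, RS, RT, ST
  2-simplices (5): PQR, PQS, PST, QRT, RST

Hence C_0 ≅ Z^5, C_1 ≅ Z^10, C_2 ≅ Z^5.

∂_1: C_1 → C_0 sends each edge [p,q] (with p < q) to q − p. For instance
  ∂PT = T − P.
The 5×10 boundary matrix has rank 4 and Smith normal form diag(1,1,1,1).

∂_2: C_2 → C_1 acts by ∂[p,q,r] = [q,r] − [p,r] + [p,q]. For instance
  ∂PST = ST − PT + PS,
  ∂PQS = QS − PS + PQ.
As a 10×5 matrix over Z this has rank 5, with invariant factors (1,1,1,1,1).

Computing H_k = (kernel of ∂_k) / (image of ∂_{k+1}):

  H_0: rank C_0 − rank ∂_1 = 5 − 4 = 1, and the invariant factors of ∂_1 are all 1, so H_0 ≅ Z.
  H_1: rank ker ∂_1 − rank ∂_2 = (10 − 4) − 5 = 1, and the invariant factors of ∂_2 are all 1, so H_1 ≅ Z.
  H_2: rank ker ∂_2 − rank ∂_3 = (5 − 5) − 0 = 0, and there is no ∂_3, so H_2 ≅ 0.

Hence the Betti numbers are b_0 = 1, b_1 = 1, b_2 = 0.

b_0 = 1, b_1 = 1, b_2 = 0.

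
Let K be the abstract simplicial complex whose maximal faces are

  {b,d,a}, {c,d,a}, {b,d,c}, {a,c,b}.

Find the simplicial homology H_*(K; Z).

H_0 = Z,  H_1 = 0,  H_2 = Z.

K has 4 vertices, 6 edges, 4 triangles.
rank ∂_0 = 0, rank ∂_1 = 3 ⇒ b_0 = 4 − 0 − 3 = 1; all invariant factors of ∂_1 are 1 so no torsion. So H_0 = Z.
rank ∂_1 = 3, rank ∂_2 = 3 ⇒ b_1 = 6 − 3 − 3 = 0; all invariant factors of ∂_2 are 1 so no torsion. So H_1 = 0.
rank ∂_2 = 3, rank ∂_3 = 0 ⇒ b_2 = 4 − 3 − 0 = 1. So H_2 = Z.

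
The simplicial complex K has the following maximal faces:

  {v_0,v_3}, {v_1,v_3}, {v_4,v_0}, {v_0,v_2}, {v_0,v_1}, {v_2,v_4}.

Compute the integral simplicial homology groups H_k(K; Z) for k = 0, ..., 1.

Take the total order v_0 < v_1 < v_2 < v_3 < v_4 on the vertex set. Then K (dimension 1) consists of the simplices:

  0-simplices (5): [v_0], [v_1], [v_2], [v_3], [v_4]
  1-simplices (6): [v_0,v_1], [v_0,v_2], [v_0,v_3], [v_0,v_4], [v_1,v_3], [v_2,v_4]

Hence C_0 ≅ Z^5, C_1 ≅ Z^6.

Boundary ∂_1: C_1 → C_0 sends each edge [p,q] (with p < q) to q − p.
This gives a 5×6 integer matrix of rank 4; reducing to Smith normal form yields diagonal entries (1,1,1,1).

Now H_k = ker ∂_k / im ∂_{k+1}, so:

  H_0: rank C_0 − rank ∂_1 = 5 − 4 = 1, and the invariant factors of ∂_1 are all 1, so H_0 ≅ Z.
  H_1: rank ker ∂_1 − rank ∂_2 = (6 − 4) − 0 = 2, and there is no ∂_2, so H_1 ≅ Z^2.

As a check, the Euler characteristic is 5 − 6 = -1, which agrees with 1 − 2 = -1.
(K is a triangulation of a wedge of 2 circles.)

H_0 ≅ Z,  H_1 ≅ Z^2.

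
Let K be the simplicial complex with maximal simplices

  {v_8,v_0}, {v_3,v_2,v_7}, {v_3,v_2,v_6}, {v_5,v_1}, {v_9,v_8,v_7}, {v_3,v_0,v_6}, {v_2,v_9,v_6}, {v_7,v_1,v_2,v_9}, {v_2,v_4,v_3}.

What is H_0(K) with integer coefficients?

Take the total order v_0 < v_1 < v_2 < v_3 < v_4 < v_5 < v_6 < v_7 < v_8 < v_9 on the vertex set. Then K (dimension 3) consists of the simplices:

  0-simplices (10): [v_0], [v_1], [v_2], [v_3], [v_4], [v_5], [v_6], [v_7], [v_8], [v_9]
  1-simplices (19): (19 of them)
  2-simplices (10): [v_0,v_3,v_6], [v_1,v_2,v_7], [v_1,v_2,v_9], [v_1,v_7,v_9], [v_2,v_3,v_4], [v_2,v_3,v_6], [v_2,v_3,v_7], [v_2,v_6,v_9], [v_2,v_7,v_9], [v_7,v_8,v_9]
  3-simplices (1): [v_1,v_2,v_7,v_9]

so the chain groups are C_0 ≅ Z^10, C_1 ≅ Z^19, C_2 ≅ Z^10, C_3 ≅ Z^1.

Boundary ∂_1: C_1 → C_0 maps an edge to its endpoints' difference, ∂[p,q] = q − p. For instance
  ∂[v_6,v_9] = [v_9] − [v_6].
The 10×19 boundary matrix has rank 9 and Smith normal form diag(1,1,1,1,1,1,1,1,1).

The boundary map ∂_2: C_2 → C_1 maps a triangle to the signed sum of its edges. For instance
  ∂[v_1,v_7,v_9] = [v_7,v_9] − [v_1,v_9] + [v_1,v_7],
  ∂[v_2,v_3,v_7] = [v_3,v_7] − [v_2,v_7] + [v_2,v_3].
The 19×10 boundary matrix has rank 9 and Smith normal form diag(1,1,1,1,1,1,1,1,1).

Boundary ∂_3: C_3 → C_2 sends each 3-simplex σ to the alternating sum Σ_i (−1)^i (σ with its i-th vertex removed). For instance
  ∂[v_1,v_2,v_7,v_9] = [v_2,v_7,v_9] − [v_1,v_7,v_9] + [v_1,v_2,v_9] − [v_1,v_2,v_7].
This gives a 10×1 integer matrix of rank 1; reducing to Smith normal form yields diagonal entries (1).

Reading off H_k = ker ∂_k / im ∂_{k+1}:

  H_0: rank C_0 − rank ∂_1 = 10 − 9 = 1, and the invariant factors of ∂_1 are all 1, so H_0 ≅ Z.

H_0 ≅ Z.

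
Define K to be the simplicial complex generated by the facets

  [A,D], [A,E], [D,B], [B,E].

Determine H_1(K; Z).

H_1 = Z.

Take the total order A < B < D < E on the vertex set. Then K (dimension 1) consists of the simplices:

  0-simplices (4): A, B, D, E
  1-simplices (4): AD, AE, BD, BE

giving chain groups C_0 ≅ Z^4, C_1 ≅ Z^4.

The boundary map ∂_1: C_1 → C_0 sends each edge [p,q] (with p < q) to q − p.
The 4×4 boundary matrix has rank 3 and Smith normal form diag(1,1,1).

Computing H_k = (kernel of ∂_k) / (image of ∂_{k+1}):

  H_1: rank ker ∂_1 − rank ∂_2 = (4 − 3) − 0 = 1, and there is no ∂_2, so H_1 ≅ Z.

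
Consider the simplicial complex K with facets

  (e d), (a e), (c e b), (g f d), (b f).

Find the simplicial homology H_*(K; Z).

K has 7 vertices, 9 edges, 2 triangles.
rank ∂_0 = 0, rank ∂_1 = 6 ⇒ b_0 = 7 − 0 − 6 = 1; all invariant factors of ∂_1 are 1 so no torsion. So H_0 ≅ Z.
rank ∂_1 = 6, rank ∂_2 = 2 ⇒ b_1 = 9 − 6 − 2 = 1; all invariant factors of ∂_2 are 1 so no torsion. So H_1 ≅ Z.
rank ∂_2 = 2, rank ∂_3 = 0 ⇒ b_2 = 2 − 2 − 0 = 0. So H_2 ≅ 0.

H_0 ≅ Z,  H_1 ≅ Z,  H_2 = 0.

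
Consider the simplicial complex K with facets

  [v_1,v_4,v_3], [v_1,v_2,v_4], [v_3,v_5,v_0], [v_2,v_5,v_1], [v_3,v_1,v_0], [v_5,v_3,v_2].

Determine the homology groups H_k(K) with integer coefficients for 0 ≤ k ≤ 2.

Take the total order v_0 < v_1 < v_2 < v_3 < v_4 < v_5 on the vertex set. Then K (dimension 2) consists of the simplices:

  0-simplices (6): [v_0], [v_1], [v_2], [v_3], [v_4], [v_5]
  1-simplices (12): [v_0,v_1], [v_0,v_3], [v_0,v_5], [v_1,v_2], [v_1,v_3], [v_1,v_4], [v_1,v_5], [v_2,v_3], [v_2,v_4], [v_2,v_5], [v_3,v_4], [v_3,v_5]
  2-simplices (6): [v_0,v_1,v_3], [v_0,v_3,v_5], [v_1,v_2,v_4], [v_1,v_2,v_5], [v_1,v_3,v_4], [v_2,v_3,v_5]

giving chain groups C_0 ≅ Z^6, C_1 ≅ Z^12, C_2 ≅ Z^6.

Boundary ∂_1: C_1 → C_0 is given by ∂[p,q] = [q] − [p].
This gives a 6×12 integer matrix of rank 5; reducing to Smith normal form yields diagonal entries (1,1,1,1,1).

∂_2: C_2 → C_1 maps a triangle to the signed sum of its edges. For instance
  ∂[v_0,v_3,v_5] = [v_3,v_5] − [v_0,v_5] + [v_0,v_3],
  ∂[v_1,v_3,v_4] = [v_3,v_4] − [v_1,v_4] + [v_1,v_3].
The resulting 12×6 matrix has rank 6, and its Smith normal form has invariant factors (1,1,1,1,1,1).

From H_k ≅ ker(∂_k) / im(∂_{k+1}) we obtain:

  H_0: rank C_0 − rank ∂_1 = 6 − 5 = 1, and the invariant factors of ∂_1 are all 1, so H_0 = Z.
  H_1: rank ker ∂_1 − rank ∂_2 = (12 − 5) − 6 = 1, and the invariant factors of ∂_2 are all 1, so H_1 = Z.
  H_2: rank ker ∂_2 − rank ∂_3 = (6 − 6) − 0 = 0, and there is no ∂_3, so H_2 = 0.

H_0 = Z,  H_1 = Z,  H_2 = 0.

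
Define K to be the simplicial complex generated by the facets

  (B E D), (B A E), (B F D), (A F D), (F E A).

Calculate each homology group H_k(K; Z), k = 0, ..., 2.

H_0 = Z,  H_1 = Z,  H_2 = 0.

K has 5 vertices, 10 edges, 5 triangles.
rank ∂_0 = 0, rank ∂_1 = 4 ⇒ b_0 = 5 − 0 − 4 = 1; all invariant factors of ∂_1 are 1 so no torsion. So H_0 = Z.
rank ∂_1 = 4, rank ∂_2 = 5 ⇒ b_1 = 10 − 4 − 5 = 1; all invariant factors of ∂_2 are 1 so no torsion. So H_1 = Z.
rank ∂_2 = 5, rank ∂_3 = 0 ⇒ b_2 = 5 − 5 − 0 = 0. So H_2 = 0.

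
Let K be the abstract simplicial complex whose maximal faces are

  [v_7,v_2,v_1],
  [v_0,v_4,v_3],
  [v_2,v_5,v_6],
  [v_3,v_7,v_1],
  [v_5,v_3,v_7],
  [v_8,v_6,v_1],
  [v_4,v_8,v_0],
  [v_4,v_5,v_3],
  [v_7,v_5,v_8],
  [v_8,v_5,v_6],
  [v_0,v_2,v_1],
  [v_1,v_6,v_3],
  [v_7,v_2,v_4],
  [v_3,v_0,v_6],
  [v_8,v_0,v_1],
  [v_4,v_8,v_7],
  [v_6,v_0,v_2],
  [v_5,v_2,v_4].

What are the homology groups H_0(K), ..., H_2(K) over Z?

Order the vertices as v_0 < v_1 < v_2 < v_3 < v_4 < v_5 < v_6 < v_7 < v_8. Listing each simplex with vertices in this order, K has dimension 2 with simplices:

  0-simplices (9): [v_0], [v_1], [v_2], [v_3], [v_4], [v_5], [v_6], [v_7], [v_8]
  1-simplices (27): (27 of them)
  2-simplices (18): (18 of them)

so the chain groups are C_0 ≅ Z^9, C_1 ≅ Z^27, C_2 ≅ Z^18.

The boundary map ∂_1: C_1 → C_0 is given by ∂[p,q] = [q] − [p].
This gives a 9×27 integer matrix of rank 8; reducing to Smith normal form yields diagonal entries (1,1,1,1,1,1,1,1).

∂_2: C_2 → C_1 sends each 2-simplex [p,q,r] to [q,r] − [p,r] + [p,q]. For instance
  ∂[v_0,v_3,v_4] = [v_3,v_4] − [v_0,v_4] + [v_0,v_3],
  ∂[v_1,v_3,v_6] = [v_3,v_6] − [v_1,v_6] + [v_1,v_3].
As a 27×18 matrix over Z this has rank 18, with invariant factors (1,1,1,1,1,1,1,1,1,1,1,1,1,1,1,1,1,2).

From H_k ≅ ker(∂_k) / im(∂_{k+1}) we obtain:

  H_0: rank C_0 − rank ∂_1 = 9 − 8 = 1, and the invariant factors of ∂_1 are all 1, so H_0 = Z.
  H_1: rank ker ∂_1 − rank ∂_2 = (27 − 8) − 18 = 1, and ∂_2 has invariant factor 2 > 1, so H_1 = Z ⊕ Z/2.
  H_2: rank ker ∂_2 − rank ∂_3 = (18 − 18) − 0 = 0, and there is no ∂_3, so H_2 = 0.

As a check, the Euler characteristic is 9 − 27 + 18 = 0, which agrees with 1 − 1 + 0 = 0.

H_0 ≅ Z,  H_1 ≅ Z ⊕ Z/2,  H_2 = 0.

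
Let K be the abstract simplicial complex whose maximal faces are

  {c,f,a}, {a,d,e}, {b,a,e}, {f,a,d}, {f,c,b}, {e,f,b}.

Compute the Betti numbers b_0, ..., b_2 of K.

Take the total order a < b < c < d < e < f on the vertex set. Then K (dimension 2) consists of the simplices:

  0-simplices (6): a, b, c, d, e, f
  1-simplices (12): ab, ac, ad, ae, af, bc, be, bf, cf, de, df, ef
  2-simplices (6): abe, acf, ade, adf, bcf, bef

Hence C_0 ≅ Z^6, C_1 ≅ Z^12, C_2 ≅ Z^6.

∂_1: C_1 → C_0 maps an edge to its endpoints' difference, ∂[p,q] = q − p. For instance
  ∂af = f − a.
The 6×12 boundary matrix has rank 5 and Smith normal form diag(1,1,1,1,1).

∂_2: C_2 → C_1 maps a triangle to the signed sum of its edges. For instance
  ∂acf = cf − af + ac,
  ∂bcf = cf − bf + bc.
The 12×6 boundary matrix has rank 6 and Smith normal form diag(1,1,1,1,1,1).

Computing H_k = (kernel of ∂_k) / (image of ∂_{k+1}):

  H_0: rank C_0 − rank ∂_1 = 6 − 5 = 1, and the invariant factors of ∂_1 are all 1, so H_0 ≅ Z.
  H_1: rank ker ∂_1 − rank ∂_2 = (12 − 5) − 6 = 1, and the invariant factors of ∂_2 are all 1, so H_1 ≅ Z.
  H_2: rank ker ∂_2 − rank ∂_3 = (6 − 6) − 0 = 0, and there is no ∂_3, so H_2 ≅ 0.

Hence the Betti numbers are b_0 = 1, b_1 = 1, b_2 = 0.

b_0 = 1, b_1 = 1, b_2 = 0.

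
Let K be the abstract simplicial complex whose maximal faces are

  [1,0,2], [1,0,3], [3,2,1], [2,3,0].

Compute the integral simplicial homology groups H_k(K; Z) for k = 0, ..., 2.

H_0 ≅ Z,  H_1 = 0,  H_2 ≅ Z.

Fix the vertex order 0 < 1 < 2 < 3 and write every simplex with vertices in increasing order. Then dim K = 2 and the simplices of K are:

  0-simplices (4): [0], [1], [2], [3]
  1-simplices (6): [0,1], [0,2], [0,3], [1,2], [1,3], [2,3]
  2-simplices (4): [0,1,2], [0,1,3], [0,2,3], [1,2,3]

Hence C_0 ≅ Z^4, C_1 ≅ Z^6, C_2 ≅ Z^4.

Boundary ∂_1: C_1 → C_0 sends each edge [p,q] (with p < q) to q − p. For instance
  ∂[2,3] = [3] − [2].
As a 4×6 matrix over Z this has rank 3, with invariant factors (1,1,1).

Boundary ∂_2: C_2 → C_1 sends each 2-simplex [p,q,r] to [q,r] − [p,r] + [p,q]. For instance
  ∂[0,2,3] = [2,3] − [0,3] + [0,2],
  ∂[0,1,3] = [1,3] − [0,3] + [0,1].
The resulting 6×4 matrix has rank 3, and its Smith normal form has invariant factors (1,1,1).

Reading off H_k = ker ∂_k / im ∂_{k+1}:

  H_0: rank C_0 − rank ∂_1 = 4 − 3 = 1, and the invariant factors of ∂_1 are all 1, so H_0 = Z.
  H_1: rank ker ∂_1 − rank ∂_2 = (6 − 3) − 3 = 0, and the invariant factors of ∂_2 are all 1, so H_1 = 0.
  H_2: rank ker ∂_2 − rank ∂_3 = (4 − 3) − 0 = 1, and there is no ∂_3, so H_2 = Z.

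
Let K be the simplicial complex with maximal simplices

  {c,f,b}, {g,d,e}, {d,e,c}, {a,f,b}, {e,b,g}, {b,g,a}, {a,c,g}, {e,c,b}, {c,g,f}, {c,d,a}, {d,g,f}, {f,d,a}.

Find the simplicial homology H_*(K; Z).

H_0 ≅ Z,  H_1 ≅ Z/2,  H_2 = 0.

Take the total order a < b < c < d < e < f < g on the vertex set. Then K (dimension 2) consists of the simplices:

  0-simplices (7): a, b, c, d, e, f, g
  1-simplices (18): ab, ac, ad, af, ag, bc, be, bf, bg, cd, ce, cf, cg, de, df, dg, eg, fg
  2-simplices (12): abf, abg, acd, acg, adf, bce, bcf, beg, cde, cfg, deg, dfg

so the chain groups are C_0 ≅ Z^7, C_1 ≅ Z^18, C_2 ≅ Z^12.

The boundary map ∂_1: C_1 → C_0 sends each edge [p,q] (with p < q) to q − p.
As a 7×18 matrix over Z this has rank 6, with invariant factors (1,1,1,1,1,1).

Boundary ∂_2: C_2 → C_1 sends each 2-simplex [p,q,r] to [q,r] − [p,r] + [p,q]. For instance
  ∂cfg = fg − cg + cf,
  ∂deg = eg − dg + de.
As a 18×12 matrix over Z this has rank 12, with invariant factors (1,1,1,1,1,1,1,1,1,1,1,2).

Now H_k = ker ∂_k / im ∂_{k+1}, so:

  H_0: rank C_0 − rank ∂_1 = 7 − 6 = 1, and the invariant factors of ∂_1 are all 1, so H_0 = Z.
  H_1: rank ker ∂_1 − rank ∂_2 = (18 − 6) − 12 = 0, and ∂_2 has invariant factor 2 > 1, so H_1 = Z/2.
  H_2: rank ker ∂_2 − rank ∂_3 = (12 − 12) − 0 = 0, and there is no ∂_3, so H_2 = 0.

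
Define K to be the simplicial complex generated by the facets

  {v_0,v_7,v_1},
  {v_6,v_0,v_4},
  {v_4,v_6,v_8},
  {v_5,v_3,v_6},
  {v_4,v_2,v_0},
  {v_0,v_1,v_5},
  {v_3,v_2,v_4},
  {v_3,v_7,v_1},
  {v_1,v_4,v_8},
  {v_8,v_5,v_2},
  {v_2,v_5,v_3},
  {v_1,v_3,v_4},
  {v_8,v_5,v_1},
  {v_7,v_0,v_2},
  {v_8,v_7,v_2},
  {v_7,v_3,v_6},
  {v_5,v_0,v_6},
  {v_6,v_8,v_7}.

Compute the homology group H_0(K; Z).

H_0 = Z.

Fix the vertex order v_0 < v_1 < v_2 < v_3 < v_4 < v_5 < v_6 < v_7 < v_8 and write every simplex with vertices in increasing order. Then dim K = 2 and the simplices of K are:

  0-simplices (9): [v_0], [v_1], [v_2], [v_3], [v_4], [v_5], [v_6], [v_7], [v_8]
  1-simplices (27): (27 of them)
  2-simplices (18): (18 of them)

so the chain groups are C_0 ≅ Z^9, C_1 ≅ Z^27, C_2 ≅ Z^18.

The boundary map ∂_1: C_1 → C_0 maps an edge to its endpoints' difference, ∂[p,q] = q − p. For instance
  ∂[v_0,v_5] = [v_5] − [v_0].
As a 9×27 matrix over Z this has rank 8, with invariant factors (1,1,1,1,1,1,1,1).

Boundary ∂_2: C_2 → C_1 acts by ∂[p,q,r] = [q,r] − [p,r] + [p,q]. For instance
  ∂[v_3,v_6,v_7] = [v_6,v_7] − [v_3,v_7] + [v_3,v_6],
  ∂[v_0,v_5,v_6] = [v_5,v_6] − [v_0,v_6] + [v_0,v_5].
As a 27×18 matrix over Z this has rank 17, with invariant factors (1,1,1,1,1,1,1,1,1,1,1,1,1,1,1,1,1).

Now H_k = ker ∂_k / im ∂_{k+1}, so:

  H_0: rank C_0 − rank ∂_1 = 9 − 8 = 1, and the invariant factors of ∂_1 are all 1, so H_0 = Z.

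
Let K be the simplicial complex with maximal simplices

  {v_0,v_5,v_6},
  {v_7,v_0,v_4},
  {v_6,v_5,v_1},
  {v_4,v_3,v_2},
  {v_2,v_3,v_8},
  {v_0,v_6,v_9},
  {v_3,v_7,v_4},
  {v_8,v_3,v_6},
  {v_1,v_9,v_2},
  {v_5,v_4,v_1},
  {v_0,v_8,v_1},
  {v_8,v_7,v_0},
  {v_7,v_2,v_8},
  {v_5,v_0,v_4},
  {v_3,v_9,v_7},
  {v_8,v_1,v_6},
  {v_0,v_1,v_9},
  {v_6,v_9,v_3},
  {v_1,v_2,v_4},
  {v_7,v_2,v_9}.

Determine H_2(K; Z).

H_2 ≅ 0.

We work with the vertex ordering v_0 < v_1 < v_2 < v_3 < v_4 < v_5 < v_6 < v_7 < v_8 < v_9. The simplices of K, each written with vertices in increasing order, are:

  0-simplices (10): [v_0], [v_1], [v_2], [v_3], [v_4], [v_5], [v_6], [v_7], [v_8], [v_9]
  1-simplices (30): (30 of them)
  2-simplices (20): (20 of them)

so the chain groups are C_0 ≅ Z^10, C_1 ≅ Z^30, C_2 ≅ Z^20.

Boundary ∂_1: C_1 → C_0 maps an edge to its endpoints' difference, ∂[p,q] = q − p.
This gives a 10×30 integer matrix of rank 9; reducing to Smith normal form yields diagonal entries (1,1,1,1,1,1,1,1,1).

The boundary map ∂_2: C_2 → C_1 maps a triangle to the signed sum of its edges. For instance
  ∂[v_0,v_5,v_6] = [v_5,v_6] − [v_0,v_6] + [v_0,v_5],
  ∂[v_3,v_6,v_8] = [v_6,v_8] − [v_3,v_8] + [v_3,v_6].
The resulting 30×20 matrix has rank 20, and its Smith normal form has invariant factors (1,1,1,1,1,1,1,1,1,1,1,1,1,1,1,1,1,1,1,2).

Computing H_k = (kernel of ∂_k) / (image of ∂_{k+1}):

  H_2: rank ker ∂_2 − rank ∂_3 = (20 − 20) − 0 = 0, and there is no ∂_3, so H_2 ≅ 0.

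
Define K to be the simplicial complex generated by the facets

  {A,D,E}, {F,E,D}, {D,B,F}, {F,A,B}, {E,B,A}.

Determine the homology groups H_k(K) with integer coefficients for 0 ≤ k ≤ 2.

H_0 ≅ Z,  H_1 ≅ Z,  H_2 = 0.

Order the vertices as A < B < D < E < F. Listing each simplex with vertices in this order, K has dimension 2 with simplices:

  0-simplices (5): A, B, D, E, F
  1-simplices (10): AB, AD, AE, AF, BD, BE, BF, DE, DF, EF
  2-simplices (5): ABE, ABF, ADE, BDF, DEF

giving chain groups C_0 ≅ Z^5, C_1 ≅ Z^10, C_2 ≅ Z^5.

Boundary ∂_1: C_1 → C_0 sends each edge [p,q] (with p < q) to q − p. For instance
  ∂AE = E − A.
This gives a 5×10 integer matrix of rank 4; reducing to Smith normal form yields diagonal entries (1,1,1,1).

Boundary ∂_2: C_2 → C_1 sends each 2-simplex [p,q,r] to [q,r] − [p,r] + [p,q]. For instance
  ∂BDF = DF − BF + BD,
  ∂ABF = BF − AF + AB.
As a 10×5 matrix over Z this has rank 5, with invariant factors (1,1,1,1,1).

Computing H_k = (kernel of ∂_k) / (image of ∂_{k+1}):

  H_0: rank C_0 − rank ∂_1 = 5 − 4 = 1, and the invariant factors of ∂_1 are all 1, so H_0 = Z.
  H_1: rank ker ∂_1 − rank ∂_2 = (10 − 4) − 5 = 1, and the invariant factors of ∂_2 are all 1, so H_1 = Z.
  H_2: rank ker ∂_2 − rank ∂_3 = (5 − 5) − 0 = 0, and there is no ∂_3, so H_2 = 0.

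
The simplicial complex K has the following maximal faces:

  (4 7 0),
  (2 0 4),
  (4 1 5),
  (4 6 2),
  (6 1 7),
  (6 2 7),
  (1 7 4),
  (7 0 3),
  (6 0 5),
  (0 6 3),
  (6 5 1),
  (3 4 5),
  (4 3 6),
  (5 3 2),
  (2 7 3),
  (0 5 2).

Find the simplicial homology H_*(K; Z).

H_0 = Z,  H_1 = Z^2,  H_2 = Z.

Fix the vertex order 0 < 1 < 2 < 3 < 4 < 5 < 6 < 7 and write every simplex with vertices in increasing order. Then dim K = 2 and the simplices of K are:

  0-simplices (8): [0], [1], [2], [3], [4], [5], [6], [7]
  1-simplices (24): (24 of them)
  2-simplices (16): [0,2,4], [0,2,5], [0,3,6], [0,3,7], [0,4,7], [0,5,6], [1,4,5], [1,4,7], [1,5,6], [1,6,7], [2,3,5], [2,3,7], [2,4,6], [2,6,7], [3,4,5], [3,4,6]

giving chain groups C_0 ≅ Z^8, C_1 ≅ Z^24, C_2 ≅ Z^16.

Boundary ∂_1: C_1 → C_0 maps an edge to its endpoints' difference, ∂[p,q] = q − p. For instance
  ∂[3,6] = [6] − [3].
This gives a 8×24 integer matrix of rank 7; reducing to Smith normal form yields diagonal entries (1,1,1,1,1,1,1).

∂_2: C_2 → C_1 maps a triangle to the signed sum of its edges. For instance
  ∂[0,3,7] = [3,7] − [0,7] + [0,3],
  ∂[2,4,6] = [4,6] − [2,6] + [2,4].
The resulting 24×16 matrix has rank 15, and its Smith normal form has invariant factors (1,1,1,1,1,1,1,1,1,1,1,1,1,1,1).

From H_k ≅ ker(∂_k) / im(∂_{k+1}) we obtain:

  H_0: rank C_0 − rank ∂_1 = 8 − 7 = 1, and the invariant factors of ∂_1 are all 1, so H_0 = Z.
  H_1: rank ker ∂_1 − rank ∂_2 = (24 − 7) − 15 = 2, and the invariant factors of ∂_2 are all 1, so H_1 = Z^2.
  H_2: rank ker ∂_2 − rank ∂_3 = (16 − 15) − 0 = 1, and there is no ∂_3, so H_2 = Z.

As a check, the Euler characteristic is 8 − 24 + 16 = 0, which agrees with 1 − 2 + 1 = 0.
(K is a triangulation of the torus T^2.)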